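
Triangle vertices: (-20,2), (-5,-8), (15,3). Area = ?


-20*(-8-3) = 220
-5*(3-2) = -5
15*(2+ 8) = 150
sum = 365
Area = |365|/2 = 182.5000

182.5000 sq units


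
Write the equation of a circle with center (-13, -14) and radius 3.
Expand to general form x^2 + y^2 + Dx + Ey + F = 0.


(x+ 13)^2 + (y+ 14)^2 = 3^2
D = -2h = 26, E = -2k = 28
F = h^2+k^2-r^2 = 169+196-9 = 356

x^2 + y^2 + 26x + 28y + 356 = 0


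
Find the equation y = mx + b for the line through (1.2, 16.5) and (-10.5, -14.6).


m = (-31.1)/(-11.7) = 2.6581
b = y1 - m*x1 = 16.5 - (-31.1*1.2)/(-11.7) = 16.5 - 3.1897 = 13.3103

y = 2.6581x + 13.3103


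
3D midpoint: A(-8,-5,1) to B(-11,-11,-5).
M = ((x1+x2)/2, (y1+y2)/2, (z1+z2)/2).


Mx = (-8- 11)/2 = -9.5000
My = (-5- 11)/2 = -8.0000
Mz = (1- 5)/2 = -2.0000

M = (-9.5000, -8.0000, -2.0000)


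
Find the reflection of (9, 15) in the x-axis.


Reflection rule for x-axis: (x, -y)
(9, 15) -> (9, -15)

(9, -15)


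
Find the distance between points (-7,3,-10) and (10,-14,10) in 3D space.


dx=17, dy=-17, dz=20
d = sqrt(289+289+400) = sqrt(978) = 31.2730

31.2730


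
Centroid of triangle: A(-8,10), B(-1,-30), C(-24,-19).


Gx = (-8- 1- 24)/3 = -33/3 = -11.0000
Gy = (10- 30- 19)/3 = -39/3 = -13.0000

G = (-11.0000, -13.0000)


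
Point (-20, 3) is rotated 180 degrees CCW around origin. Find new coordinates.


cos(180) = -1, sin(180) = 0
x' = -20*(-1) - 3*0 = 20
y' = -20*0 + 3*(-1) = -3

(20, -3)


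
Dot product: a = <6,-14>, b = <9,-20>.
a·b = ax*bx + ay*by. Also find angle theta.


a·b = 6*9 - 14*(-20) = 54 + 280 = 334
|a| = sqrt(36+196) = 15.2315
|b| = sqrt(81+400) = 21.9317
cos(theta) = 334/(sqrt(232)*sqrt(481)) = 334/sqrt(111592) = 0.999839
theta = arccos(334/sqrt(111592)) = 1.0292 degrees

a·b = 334, theta = 1.0292 deg


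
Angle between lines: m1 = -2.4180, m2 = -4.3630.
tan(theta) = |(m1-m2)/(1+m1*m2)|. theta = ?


m1-m2 = 1.945
1+m1*m2 = 11.549734
tan(theta) = |1.945/11.549734| = 0.168402
theta = arctan(|1.945/11.549734|) = 9.5590 degrees (acute angle)

9.5590 degrees


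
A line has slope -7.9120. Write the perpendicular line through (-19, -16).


Perpendicular slope = -1/m1 = -1/(-7.9120) = 0.1264
b2 = y0 - m2*x0 = -16 - 19/(-7.9120) = -16 + 2.4014 = -13.5986

y = 0.1264x - 13.5986


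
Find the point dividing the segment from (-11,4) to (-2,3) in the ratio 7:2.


Px = (7*(-2) + 2*(-11))/9 = -36/9 = -4.0000
Py = (7*3 + 2*4)/9 = 29/9 = 3.2222

P = (-4.0000, 3.2222)


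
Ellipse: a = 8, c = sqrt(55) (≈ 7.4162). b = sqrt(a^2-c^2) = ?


b^2 = 8^2 - (sqrt(55))^2 = 64 - 55 = 9
b = sqrt(9) = 3

b = 3


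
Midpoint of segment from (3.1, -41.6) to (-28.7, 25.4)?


Mx = (3.1 - 28.7)/2 = -25.6/2 = -12.8000
My = (-41.6 + 25.4)/2 = -16.2/2 = -8.1000

(-12.8000, -8.1000)


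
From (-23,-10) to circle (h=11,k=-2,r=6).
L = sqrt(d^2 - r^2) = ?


d = sqrt((-23-11)^2 + (-10+ 2)^2) = sqrt(1156+64) = 34.9285
L = sqrt(1220.0000 - 36) = sqrt(1184.0000) = 34.4093

34.4093


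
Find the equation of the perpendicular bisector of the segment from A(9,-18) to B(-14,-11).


Midpoint = (-2.5, -14.5)
Slope of AB = dy/dx = 7/(-23) = -0.3043
Perp slope = -dx/dy = 23/7 = 3.2857
b = My - (perp slope)*Mx = -14.5 + (-23*(-2.5))/7 = -14.5 + 8.2143 = -6.2857

y = 3.2857x - 6.2857


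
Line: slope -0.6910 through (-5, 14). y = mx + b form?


y - 14 = -0.6910(x + 5)
y = -0.6910x + 14 + 0.6910*(-5)
y = -0.6910x + 10.5450

y = -0.6910x + 10.5450


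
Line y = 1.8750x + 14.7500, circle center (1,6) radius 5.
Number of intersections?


Substitute y = 1.8750x + 14.7500: (x-1)^2 + (1.8750x+14.7500-6)^2 = 25
Expand to Ax^2 + Bx + C = 0, where b-k = 8.75
A = 1+m^2 = 4.515625
B = 2(m(b-k) - h) = 2(1.8750*8.75 - 1) = 30.8125
C = h^2 + (b-k)^2 - r^2 = 1 + 76.5625 - 25 = 52.5625
disc = B^2-4AC = 949.4102 - 949.4102 = 0
disc = 0

1 intersection point (tangent)


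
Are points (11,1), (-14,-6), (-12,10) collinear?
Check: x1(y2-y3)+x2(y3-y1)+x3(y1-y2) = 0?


11*(-6-10) - 14*(10-1) - 12*(1+ 6)
= -176 - 126 - 84 = -386

No, not collinear (determinant = -386)


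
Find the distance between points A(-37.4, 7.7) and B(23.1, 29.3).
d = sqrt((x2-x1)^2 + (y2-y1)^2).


dx = 23.1 + 37.4 = 60.5
dy = 29.3 - 7.7 = 21.6
d = sqrt(3660.25 + 466.56) = sqrt(4126.81) = 64.2403

64.2403


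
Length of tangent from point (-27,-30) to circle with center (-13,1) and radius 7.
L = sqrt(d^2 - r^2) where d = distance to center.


d = sqrt((-27+ 13)^2 + (-30-1)^2) = sqrt(196+961) = 34.0147
L = sqrt(1157.0000 - 49) = sqrt(1108.0000) = 33.2866

33.2866


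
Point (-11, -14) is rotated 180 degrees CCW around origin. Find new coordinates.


cos(180) = -1, sin(180) = 0
x' = -11*(-1) + 14*0 = 11
y' = -11*0 - 14*(-1) = 14

(11, 14)


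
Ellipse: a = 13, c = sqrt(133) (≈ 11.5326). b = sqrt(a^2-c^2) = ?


b^2 = 13^2 - (sqrt(133))^2 = 169 - 133 = 36
b = sqrt(36) = 6

b = 6


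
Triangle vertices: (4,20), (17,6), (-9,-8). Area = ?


4*(6+ 8) = 56
17*(-8-20) = -476
-9*(20-6) = -126
sum = -546
Area = |-546|/2 = 273.0000

273.0000 sq units


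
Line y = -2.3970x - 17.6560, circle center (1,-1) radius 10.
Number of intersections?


Substitute y = -2.3970x - 17.6560: (x-1)^2 + (-2.3970x- 17.6560+ 1)^2 = 100
Expand to Ax^2 + Bx + C = 0, where b-k = -16.656
A = 1+m^2 = 6.745609
B = 2(m(b-k) - h) = 2(-2.3970*(-16.656) - 1) = 77.848864
C = h^2 + (b-k)^2 - r^2 = 1 + 277.422336 - 100 = 178.422336
disc = B^2-4AC = 6060.4456 - 4814.2693 = 1246.1763
disc > 0

2 intersection points


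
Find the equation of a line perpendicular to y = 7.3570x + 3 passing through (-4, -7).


Perpendicular slope = -1/m1 = -1/7.3570 = -0.1359
b2 = y0 - m2*x0 = -7 - 4/7.3570 = -7 - 0.5437 = -7.5437

y = -0.1359x - 7.5437


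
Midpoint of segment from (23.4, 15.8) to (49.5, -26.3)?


Mx = (23.4 + 49.5)/2 = 72.9/2 = 36.4500
My = (15.8 - 26.3)/2 = -10.5/2 = -5.2500

(36.4500, -5.2500)


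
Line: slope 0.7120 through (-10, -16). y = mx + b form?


y + 16 = 0.7120(x + 10)
y = 0.7120x - 16 - 0.7120*(-10)
y = 0.7120x - 8.8800

y = 0.7120x - 8.8800


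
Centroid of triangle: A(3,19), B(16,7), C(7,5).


Gx = (3+16+7)/3 = 26/3 = 8.6667
Gy = (19+7+5)/3 = 31/3 = 10.3333

G = (8.6667, 10.3333)


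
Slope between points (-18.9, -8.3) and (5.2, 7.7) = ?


dy = 7.7 + 8.3 = 16.0
dx = 5.2 + 18.9 = 24.1
m = 16.0/24.1 = 0.6639

m = 0.6639


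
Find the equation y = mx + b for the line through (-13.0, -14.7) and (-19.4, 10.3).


m = (25.0)/(-6.4) = -3.9063
b = y1 - m*x1 = -14.7 - (25.0*(-13.0))/(-6.4) = -14.7 - 50.7813 = -65.4813

y = -3.9063x - 65.4813


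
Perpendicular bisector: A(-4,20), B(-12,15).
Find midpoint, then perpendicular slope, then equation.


Midpoint = (-8, 17.5)
Slope of AB = dy/dx = -5/(-8) = 0.6250
Perp slope = -dx/dy = -8/5 = -1.6000
b = My - (perp slope)*Mx = 17.5 + (-8*(-8))/(-5) = 17.5 - 12.8000 = 4.7000

y = -1.6000x + 4.7000


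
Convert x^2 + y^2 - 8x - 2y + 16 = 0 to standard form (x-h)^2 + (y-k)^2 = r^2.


h = -D/2 = 8/2 = 4
k = -E/2 = 2/2 = 1
r^2 = h^2 + k^2 - F = 16 + 1 - 16 = 1
r = 1

Center (4, 1), radius = 1


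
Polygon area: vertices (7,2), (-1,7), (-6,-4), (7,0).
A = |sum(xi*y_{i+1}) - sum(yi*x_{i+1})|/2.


sum(xi*y_{i+1}) = 7*7 - 1*(-4) - 6*0 + 7*2 = 67
sum(yi*x_{i+1}) = 2*(-1) + 7*(-6) - 4*7 + 0*7 = -72
Area = |67 + 72|/2 = 139/2 = 69.5000

69.5000 sq units


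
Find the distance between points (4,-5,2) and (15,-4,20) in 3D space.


dx=11, dy=1, dz=18
d = sqrt(121+1+324) = sqrt(446) = 21.1187

21.1187


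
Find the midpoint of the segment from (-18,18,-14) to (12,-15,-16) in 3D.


Mx = (-18+12)/2 = -3.0000
My = (18- 15)/2 = 1.5000
Mz = (-14- 16)/2 = -15.0000

M = (-3.0000, 1.5000, -15.0000)


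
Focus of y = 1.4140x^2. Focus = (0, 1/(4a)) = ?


a = 1.4140
4a = 5.6560
focus = (0, 1/5.6560) = (0, 0.1768)

Focus = (0, 0.1768)


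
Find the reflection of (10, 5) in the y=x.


Reflection rule for y=x: (y, x)
(10, 5) -> (5, 10)

(5, 10)


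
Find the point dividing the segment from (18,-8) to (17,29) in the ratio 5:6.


Px = (5*17 + 6*18)/11 = 193/11 = 17.5455
Py = (5*29 + 6*(-8))/11 = 97/11 = 8.8182

P = (17.5455, 8.8182)


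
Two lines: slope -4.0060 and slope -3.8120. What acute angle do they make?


m1-m2 = -0.194
1+m1*m2 = 16.270872
tan(theta) = |-0.194/16.270872| = 0.011923
theta = arctan(|-0.194/16.270872|) = 0.6831 degrees (acute angle)

0.6831 degrees


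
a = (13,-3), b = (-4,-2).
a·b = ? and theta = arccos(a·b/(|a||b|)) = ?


a·b = 13*(-4) - 3*(-2) = -52 + 6 = -46
|a| = sqrt(169+9) = 13.3417
|b| = sqrt(16+4) = 4.4721
cos(theta) = -46/(sqrt(178)*sqrt(20)) = -46/sqrt(3560) = -0.770962
theta = arccos(-46/sqrt(3560)) = 140.4403 degrees

a·b = -46, theta = 140.4403 deg


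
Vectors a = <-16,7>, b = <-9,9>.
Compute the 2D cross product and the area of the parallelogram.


cross = -16*9 - 7*(-9) = -144 + 63 = -81
Parallelogram area = |-81| = 81

cross = -81, parallelogram area = 81


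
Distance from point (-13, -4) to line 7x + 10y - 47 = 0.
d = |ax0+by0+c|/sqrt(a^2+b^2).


|7*(-13) + 10*(-4) - 47| = |-178| = 178
sqrt(49 + 100) = sqrt(149) = 12.2066
d = 178/sqrt(149) = 14.5823

14.5823


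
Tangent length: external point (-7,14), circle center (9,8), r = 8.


d = sqrt((-7-9)^2 + (14-8)^2) = sqrt(256+36) = 17.0880
L = sqrt(292.0000 - 64) = sqrt(228.0000) = 15.0997

15.0997


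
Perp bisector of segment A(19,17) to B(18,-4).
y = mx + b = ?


Midpoint = (18.5, 6.5)
Slope of AB = dy/dx = -21/(-1) = 21.0000
Perp slope = -dx/dy = -1/21 = -0.0476
b = My - (perp slope)*Mx = 6.5 + (-1*18.5)/(-21) = 6.5 + 0.8810 = 7.3810

y = -0.0476x + 7.3810


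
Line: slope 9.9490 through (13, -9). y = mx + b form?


y + 9 = 9.9490(x - 13)
y = 9.9490x - 9 - 9.9490*13
y = 9.9490x - 138.3370

y = 9.9490x - 138.3370


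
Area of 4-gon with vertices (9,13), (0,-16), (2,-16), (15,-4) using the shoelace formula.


sum(xi*y_{i+1}) = 9*(-16) + 0*(-16) + 2*(-4) + 15*13 = 43
sum(yi*x_{i+1}) = 13*0 - 16*2 - 16*15 - 4*9 = -308
Area = |43 + 308|/2 = 351/2 = 175.5000

175.5000 sq units


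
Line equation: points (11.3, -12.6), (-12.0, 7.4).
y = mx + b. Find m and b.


m = (20.0)/(-23.3) = -0.8584
b = y1 - m*x1 = -12.6 - (20.0*11.3)/(-23.3) = -12.6 + 9.6996 = -2.9004

y = -0.8584x - 2.9004


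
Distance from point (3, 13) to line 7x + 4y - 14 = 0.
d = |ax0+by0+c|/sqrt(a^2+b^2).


|7*3 + 4*13 - 14| = |59| = 59
sqrt(49 + 16) = sqrt(65) = 8.0623
d = 59/sqrt(65) = 7.3180

7.3180


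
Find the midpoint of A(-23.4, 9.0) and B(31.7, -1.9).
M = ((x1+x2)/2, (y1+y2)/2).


Mx = (-23.4 + 31.7)/2 = 8.3/2 = 4.1500
My = (9.0 - 1.9)/2 = 7.1/2 = 3.5500

(4.1500, 3.5500)


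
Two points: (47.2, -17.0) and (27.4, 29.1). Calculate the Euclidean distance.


dx = 27.4 - 47.2 = -19.8
dy = 29.1 + 17.0 = 46.1
d = sqrt(392.04 + 2125.21) = sqrt(2517.25) = 50.1722

50.1722


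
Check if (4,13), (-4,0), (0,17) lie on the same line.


4*(0-17) - 4*(17-13) + 0*(13-0)
= -68 - 16 + 0 = -84

No, not collinear (determinant = -84)


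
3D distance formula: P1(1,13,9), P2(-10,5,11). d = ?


dx=-11, dy=-8, dz=2
d = sqrt(121+64+4) = sqrt(189) = 13.7477

13.7477


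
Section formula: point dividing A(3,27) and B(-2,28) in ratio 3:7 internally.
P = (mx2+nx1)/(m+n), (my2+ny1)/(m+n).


Px = (3*(-2) + 7*3)/10 = 15/10 = 1.5000
Py = (3*28 + 7*27)/10 = 273/10 = 27.3000

P = (1.5000, 27.3000)


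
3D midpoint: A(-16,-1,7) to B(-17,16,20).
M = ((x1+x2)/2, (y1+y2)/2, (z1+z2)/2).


Mx = (-16- 17)/2 = -16.5000
My = (-1+16)/2 = 7.5000
Mz = (7+20)/2 = 13.5000

M = (-16.5000, 7.5000, 13.5000)


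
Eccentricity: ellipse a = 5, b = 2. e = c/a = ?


c = sqrt(25-4) = sqrt(21) = 4.5826
e = c/a = sqrt(21)/5 = 0.9165

e = 0.9165


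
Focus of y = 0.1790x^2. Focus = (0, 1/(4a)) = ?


a = 0.1790
4a = 0.7160
focus = (0, 1/0.7160) = (0, 1.3966)

Focus = (0, 1.3966)


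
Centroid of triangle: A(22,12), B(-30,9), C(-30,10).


Gx = (22- 30- 30)/3 = -38/3 = -12.6667
Gy = (12+9+10)/3 = 31/3 = 10.3333

G = (-12.6667, 10.3333)


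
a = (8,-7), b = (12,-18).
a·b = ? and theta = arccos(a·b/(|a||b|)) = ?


a·b = 8*12 - 7*(-18) = 96 + 126 = 222
|a| = sqrt(64+49) = 10.6301
|b| = sqrt(144+324) = 21.6333
cos(theta) = 222/(sqrt(113)*sqrt(468)) = 222/sqrt(52884) = 0.965363
theta = arccos(222/sqrt(52884)) = 15.1240 degrees

a·b = 222, theta = 15.1240 deg


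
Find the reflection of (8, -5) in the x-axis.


Reflection rule for x-axis: (x, -y)
(8, -5) -> (8, 5)

(8, 5)


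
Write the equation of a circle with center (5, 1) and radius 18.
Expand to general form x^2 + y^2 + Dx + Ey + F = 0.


(x-5)^2 + (y-1)^2 = 18^2
D = -2h = -10, E = -2k = -2
F = h^2+k^2-r^2 = 25+1-324 = -298

x^2 + y^2 - 10x - 2y - 298 = 0


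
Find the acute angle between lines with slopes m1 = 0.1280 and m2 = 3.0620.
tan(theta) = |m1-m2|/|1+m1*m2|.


m1-m2 = -2.934
1+m1*m2 = 1.391936
tan(theta) = |-2.934/1.391936| = 2.107856
theta = arctan(|-2.934/1.391936|) = 64.6196 degrees (acute angle)

64.6196 degrees


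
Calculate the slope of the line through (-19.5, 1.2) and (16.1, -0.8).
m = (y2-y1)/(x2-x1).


dy = -0.8 - 1.2 = -2.0
dx = 16.1 + 19.5 = 35.6
m = -2.0/35.6 = -0.0562

m = -0.0562


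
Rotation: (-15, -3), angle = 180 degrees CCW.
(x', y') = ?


cos(180) = -1, sin(180) = 0
x' = -15*(-1) + 3*0 = 15
y' = -15*0 - 3*(-1) = 3

(15, 3)


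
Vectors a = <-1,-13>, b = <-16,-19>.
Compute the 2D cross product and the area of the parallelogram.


cross = -1*(-19) + 13*(-16) = 19 - 208 = -189
Parallelogram area = |-189| = 189

cross = -189, parallelogram area = 189


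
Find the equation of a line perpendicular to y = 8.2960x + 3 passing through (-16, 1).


Perpendicular slope = -1/m1 = -1/8.2960 = -0.1205
b2 = y0 - m2*x0 = 1 - 16/8.2960 = 1 - 1.9286 = -0.9286

y = -0.1205x - 0.9286


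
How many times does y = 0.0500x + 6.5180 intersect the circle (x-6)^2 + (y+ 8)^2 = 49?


Substitute y = 0.0500x + 6.5180: (x-6)^2 + (0.0500x+6.5180+ 8)^2 = 49
Expand to Ax^2 + Bx + C = 0, where b-k = 14.518
A = 1+m^2 = 1.0025
B = 2(m(b-k) - h) = 2(0.0500*14.518 - 6) = -10.5482
C = h^2 + (b-k)^2 - r^2 = 36 + 210.772324 - 49 = 197.772324
disc = B^2-4AC = 111.2645 - 793.0670 = -681.8025
disc < 0

0 intersection points


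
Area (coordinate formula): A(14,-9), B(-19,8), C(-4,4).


14*(8-4) = 56
-19*(4+ 9) = -247
-4*(-9-8) = 68
sum = -123
Area = |-123|/2 = 61.5000

61.5000 sq units


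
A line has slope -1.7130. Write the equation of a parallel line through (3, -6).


Parallel lines have equal slopes.
m2 = -1.7130
b2 = -6 + 1.7130*3 = -0.8610

y = -1.7130x - 0.8610


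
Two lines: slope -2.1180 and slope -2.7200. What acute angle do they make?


m1-m2 = 0.602
1+m1*m2 = 6.76096
tan(theta) = |0.602/6.76096| = 0.089041
theta = arctan(|0.602/6.76096|) = 5.0882 degrees (acute angle)

5.0882 degrees


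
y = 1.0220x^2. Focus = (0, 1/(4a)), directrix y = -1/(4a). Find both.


a = 1.0220
1/(4a) = 0.2446
Focus = (0, 0.2446)
Directrix: y = -0.2446

Focus = (0, 0.2446), Directrix: y = -0.2446


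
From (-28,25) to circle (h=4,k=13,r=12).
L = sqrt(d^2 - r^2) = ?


d = sqrt((-28-4)^2 + (25-13)^2) = sqrt(1024+144) = 34.1760
L = sqrt(1168.0000 - 144) = sqrt(1024.0000) = 32.0000

32.0000


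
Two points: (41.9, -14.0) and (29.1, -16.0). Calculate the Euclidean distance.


dx = 29.1 - 41.9 = -12.8
dy = -16.0 + 14.0 = -2.0
d = sqrt(163.84 + 4.0) = sqrt(167.84) = 12.9553

12.9553


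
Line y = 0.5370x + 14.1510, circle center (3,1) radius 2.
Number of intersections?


Substitute y = 0.5370x + 14.1510: (x-3)^2 + (0.5370x+14.1510-1)^2 = 4
Expand to Ax^2 + Bx + C = 0, where b-k = 13.151
A = 1+m^2 = 1.288369
B = 2(m(b-k) - h) = 2(0.5370*13.151 - 3) = 8.124174
C = h^2 + (b-k)^2 - r^2 = 9 + 172.948801 - 4 = 177.948801
disc = B^2-4AC = 66.0022 - 917.0549 = -851.0527
disc < 0

0 intersection points


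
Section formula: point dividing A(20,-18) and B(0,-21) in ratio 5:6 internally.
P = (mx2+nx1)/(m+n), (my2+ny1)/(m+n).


Px = (5*0 + 6*20)/11 = 120/11 = 10.9091
Py = (5*(-21) + 6*(-18))/11 = -213/11 = -19.3636

P = (10.9091, -19.3636)


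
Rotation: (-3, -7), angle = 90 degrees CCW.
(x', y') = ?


cos(90) = 0, sin(90) = 1
x' = -3*0 + 7*1 = 7
y' = -3*1 - 7*0 = -3

(7, -3)


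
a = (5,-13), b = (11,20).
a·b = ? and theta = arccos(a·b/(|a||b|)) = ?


a·b = 5*11 - 13*20 = 55 - 260 = -205
|a| = sqrt(25+169) = 13.9284
|b| = sqrt(121+400) = 22.8254
cos(theta) = -205/(sqrt(194)*sqrt(521)) = -205/sqrt(101074) = -0.644814
theta = arccos(-205/sqrt(101074)) = 130.1517 degrees

a·b = -205, theta = 130.1517 deg


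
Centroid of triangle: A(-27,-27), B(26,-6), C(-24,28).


Gx = (-27+26- 24)/3 = -25/3 = -8.3333
Gy = (-27- 6+28)/3 = -5/3 = -1.6667

G = (-8.3333, -1.6667)


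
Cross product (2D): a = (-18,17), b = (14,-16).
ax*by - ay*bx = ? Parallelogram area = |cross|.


cross = -18*(-16) - 17*14 = 288 - 238 = 50
Parallelogram area = |50| = 50

cross = 50, parallelogram area = 50


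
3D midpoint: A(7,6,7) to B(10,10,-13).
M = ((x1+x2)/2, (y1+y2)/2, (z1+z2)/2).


Mx = (7+10)/2 = 8.5000
My = (6+10)/2 = 8.0000
Mz = (7- 13)/2 = -3.0000

M = (8.5000, 8.0000, -3.0000)


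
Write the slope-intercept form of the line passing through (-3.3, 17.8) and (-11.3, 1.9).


m = (-15.9)/(-8.0) = 1.9875
b = y1 - m*x1 = 17.8 - (-15.9*(-3.3))/(-8.0) = 17.8 + 6.5587 = 24.3587

y = 1.9875x + 24.3587


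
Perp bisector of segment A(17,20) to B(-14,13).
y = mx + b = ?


Midpoint = (1.5, 16.5)
Slope of AB = dy/dx = -7/(-31) = 0.2258
Perp slope = -dx/dy = -31/7 = -4.4286
b = My - (perp slope)*Mx = 16.5 + (-31*1.5)/(-7) = 16.5 + 6.6429 = 23.1429

y = -4.4286x + 23.1429


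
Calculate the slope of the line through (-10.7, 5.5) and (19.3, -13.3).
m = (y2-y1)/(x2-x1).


dy = -13.3 - 5.5 = -18.8
dx = 19.3 + 10.7 = 30.0
m = -18.8/30.0 = -0.6267

m = -0.6267


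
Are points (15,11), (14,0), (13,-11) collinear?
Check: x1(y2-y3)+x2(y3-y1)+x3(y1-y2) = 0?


15*(0+ 11) + 14*(-11-11) + 13*(11-0)
= 165 - 308 + 143 = 0

Yes, collinear (determinant = 0)


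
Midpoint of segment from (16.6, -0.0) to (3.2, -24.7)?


Mx = (16.6 + 3.2)/2 = 19.8/2 = 9.9000
My = (-0.0 - 24.7)/2 = -24.7/2 = -12.3500

(9.9000, -12.3500)


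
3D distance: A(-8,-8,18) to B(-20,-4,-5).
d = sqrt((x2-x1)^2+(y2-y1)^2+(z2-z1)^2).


dx=-12, dy=4, dz=-23
d = sqrt(144+16+529) = sqrt(689) = 26.2488

26.2488


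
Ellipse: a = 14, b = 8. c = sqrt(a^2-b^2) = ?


c^2 = 14^2 - 8^2 = 196 - 64 = 132
c = sqrt(132) = 11.4891

c = 11.4891


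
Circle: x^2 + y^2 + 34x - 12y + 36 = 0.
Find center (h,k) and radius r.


h = -D/2 = -34/2 = -17
k = -E/2 = 12/2 = 6
r^2 = h^2 + k^2 - F = 289 + 36 - 36 = 289
r = 17

Center (-17, 6), radius = 17


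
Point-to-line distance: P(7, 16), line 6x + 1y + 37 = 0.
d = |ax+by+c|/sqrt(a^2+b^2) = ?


|6*7 + 1*16 + 37| = |95| = 95
sqrt(36 + 1) = sqrt(37) = 6.0828
d = 95/sqrt(37) = 15.6179

15.6179


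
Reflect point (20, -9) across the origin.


Reflection rule for origin: (-x, -y)
(20, -9) -> (-20, 9)

(-20, 9)


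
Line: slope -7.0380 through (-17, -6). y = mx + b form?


y + 6 = -7.0380(x + 17)
y = -7.0380x - 6 + 7.0380*(-17)
y = -7.0380x - 125.6460

y = -7.0380x - 125.6460


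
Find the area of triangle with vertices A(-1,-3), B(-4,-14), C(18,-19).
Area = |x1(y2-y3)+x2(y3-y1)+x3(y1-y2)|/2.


-1*(-14+ 19) = -5
-4*(-19+ 3) = 64
18*(-3+ 14) = 198
sum = 257
Area = |257|/2 = 128.5000

128.5000 sq units


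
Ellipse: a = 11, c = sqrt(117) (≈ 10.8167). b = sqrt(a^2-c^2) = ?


b^2 = 11^2 - (sqrt(117))^2 = 121 - 117 = 4
b = sqrt(4) = 2

b = 2


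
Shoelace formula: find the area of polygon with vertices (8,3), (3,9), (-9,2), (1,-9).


sum(xi*y_{i+1}) = 8*9 + 3*2 - 9*(-9) + 1*3 = 162
sum(yi*x_{i+1}) = 3*3 + 9*(-9) + 2*1 - 9*8 = -142
Area = |162 + 142|/2 = 304/2 = 152.0000

152.0000 sq units


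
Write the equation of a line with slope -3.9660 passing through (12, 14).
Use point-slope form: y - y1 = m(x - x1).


y - 14 = -3.9660(x - 12)
y = -3.9660x + 14 + 3.9660*12
y = -3.9660x + 61.5920

y = -3.9660x + 61.5920


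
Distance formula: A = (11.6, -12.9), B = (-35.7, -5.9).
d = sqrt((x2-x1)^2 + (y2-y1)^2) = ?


dx = -35.7 - 11.6 = -47.3
dy = -5.9 + 12.9 = 7.0
d = sqrt(2237.29 + 49.0) = sqrt(2286.29) = 47.8152

47.8152


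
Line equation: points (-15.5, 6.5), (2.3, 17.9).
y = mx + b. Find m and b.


m = (11.4)/(17.8) = 0.6404
b = y1 - m*x1 = 6.5 - (11.4*(-15.5))/(17.8) = 6.5 + 9.9270 = 16.4270

y = 0.6404x + 16.4270


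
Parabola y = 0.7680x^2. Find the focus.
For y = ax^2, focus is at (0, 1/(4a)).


a = 0.7680
4a = 3.0720
focus = (0, 1/3.0720) = (0, 0.3255)

Focus = (0, 0.3255)


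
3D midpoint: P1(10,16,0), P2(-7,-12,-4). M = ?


Mx = (10- 7)/2 = 1.5000
My = (16- 12)/2 = 2.0000
Mz = (0- 4)/2 = -2.0000

M = (1.5000, 2.0000, -2.0000)


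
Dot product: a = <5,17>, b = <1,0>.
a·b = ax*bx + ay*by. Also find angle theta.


a·b = 5*1 + 17*0 = 5 + 0 = 5
|a| = sqrt(25+289) = 17.7200
|b| = sqrt(1+0) = 1.0000
cos(theta) = 5/(sqrt(314)*sqrt(1)) = 5/sqrt(314) = 0.282166
theta = arccos(5/sqrt(314)) = 73.6105 degrees

a·b = 5, theta = 73.6105 deg


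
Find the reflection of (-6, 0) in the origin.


Reflection rule for origin: (-x, -y)
(-6, 0) -> (6, 0)

(6, 0)


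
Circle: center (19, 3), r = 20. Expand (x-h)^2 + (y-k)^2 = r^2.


(x-19)^2 + (y-3)^2 = 20^2
D = -2h = -38, E = -2k = -6
F = h^2+k^2-r^2 = 361+9-400 = -30

x^2 + y^2 - 38x - 6y - 30 = 0


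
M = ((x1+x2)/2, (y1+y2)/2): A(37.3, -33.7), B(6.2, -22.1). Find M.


Mx = (37.3 + 6.2)/2 = 43.5/2 = 21.7500
My = (-33.7 - 22.1)/2 = -55.8/2 = -27.9000

(21.7500, -27.9000)


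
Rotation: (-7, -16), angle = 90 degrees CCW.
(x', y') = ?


cos(90) = 0, sin(90) = 1
x' = -7*0 + 16*1 = 16
y' = -7*1 - 16*0 = -7

(16, -7)


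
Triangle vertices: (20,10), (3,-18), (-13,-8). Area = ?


20*(-18+ 8) = -200
3*(-8-10) = -54
-13*(10+ 18) = -364
sum = -618
Area = |-618|/2 = 309.0000

309.0000 sq units


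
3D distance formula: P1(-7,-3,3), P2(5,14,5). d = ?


dx=12, dy=17, dz=2
d = sqrt(144+289+4) = sqrt(437) = 20.9045

20.9045


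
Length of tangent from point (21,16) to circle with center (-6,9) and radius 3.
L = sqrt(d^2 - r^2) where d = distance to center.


d = sqrt((21+ 6)^2 + (16-9)^2) = sqrt(729+49) = 27.8927
L = sqrt(778.0000 - 9) = sqrt(769.0000) = 27.7308

27.7308


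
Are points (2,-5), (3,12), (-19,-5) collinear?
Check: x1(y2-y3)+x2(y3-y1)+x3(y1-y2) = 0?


2*(12+ 5) + 3*(-5+ 5) - 19*(-5-12)
= 34 + 0 + 323 = 357

No, not collinear (determinant = 357)


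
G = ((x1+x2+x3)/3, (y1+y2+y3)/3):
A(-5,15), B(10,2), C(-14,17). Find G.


Gx = (-5+10- 14)/3 = -9/3 = -3.0000
Gy = (15+2+17)/3 = 34/3 = 11.3333

G = (-3.0000, 11.3333)


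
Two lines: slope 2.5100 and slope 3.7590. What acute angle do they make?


m1-m2 = -1.249
1+m1*m2 = 10.43509
tan(theta) = |-1.249/10.43509| = 0.119692
theta = arctan(|-1.249/10.43509|) = 6.8254 degrees (acute angle)

6.8254 degrees


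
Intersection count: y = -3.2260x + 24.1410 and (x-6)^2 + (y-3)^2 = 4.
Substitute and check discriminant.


Substitute y = -3.2260x + 24.1410: (x-6)^2 + (-3.2260x+24.1410-3)^2 = 4
Expand to Ax^2 + Bx + C = 0, where b-k = 21.141
A = 1+m^2 = 11.407076
B = 2(m(b-k) - h) = 2(-3.2260*21.141 - 6) = -148.401732
C = h^2 + (b-k)^2 - r^2 = 36 + 446.941881 - 4 = 478.941881
disc = B^2-4AC = 22023.0741 - 21853.3057 = 169.7684
disc > 0

2 intersection points


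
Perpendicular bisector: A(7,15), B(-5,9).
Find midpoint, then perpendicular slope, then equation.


Midpoint = (1, 12)
Slope of AB = dy/dx = -6/(-12) = 0.5000
Perp slope = -dx/dy = -12/6 = -2.0000
b = My - (perp slope)*Mx = 12 + (-12*1)/(-6) = 12 + 2.0000 = 14.0000

y = -2.0000x + 14.0000


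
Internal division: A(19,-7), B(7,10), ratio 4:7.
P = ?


Px = (4*7 + 7*19)/11 = 161/11 = 14.6364
Py = (4*10 + 7*(-7))/11 = -9/11 = -0.8182

P = (14.6364, -0.8182)


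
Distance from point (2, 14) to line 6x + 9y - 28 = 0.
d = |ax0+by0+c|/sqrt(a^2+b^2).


|6*2 + 9*14 - 28| = |110| = 110
sqrt(36 + 81) = sqrt(117) = 10.8167
d = 110/sqrt(117) = 10.1695

10.1695


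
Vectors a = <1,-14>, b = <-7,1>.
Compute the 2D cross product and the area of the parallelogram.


cross = 1*1 + 14*(-7) = 1 - 98 = -97
Parallelogram area = |-97| = 97

cross = -97, parallelogram area = 97


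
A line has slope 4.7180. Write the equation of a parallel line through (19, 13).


Parallel lines have equal slopes.
m2 = 4.7180
b2 = 13 - 4.7180*19 = -76.6420

y = 4.7180x - 76.6420


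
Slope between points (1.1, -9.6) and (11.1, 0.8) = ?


dy = 0.8 + 9.6 = 10.4
dx = 11.1 - 1.1 = 10.0
m = 10.4/10.0 = 1.0400

m = 1.0400


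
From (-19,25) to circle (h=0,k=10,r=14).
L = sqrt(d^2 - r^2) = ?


d = sqrt((-19-0)^2 + (25-10)^2) = sqrt(361+225) = 24.2074
L = sqrt(586.0000 - 196) = sqrt(390.0000) = 19.7484

19.7484


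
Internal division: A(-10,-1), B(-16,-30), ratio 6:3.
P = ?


Px = (6*(-16) + 3*(-10))/9 = -126/9 = -14.0000
Py = (6*(-30) + 3*(-1))/9 = -183/9 = -20.3333

P = (-14.0000, -20.3333)


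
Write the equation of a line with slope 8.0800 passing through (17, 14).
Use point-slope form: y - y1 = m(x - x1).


y - 14 = 8.0800(x - 17)
y = 8.0800x + 14 - 8.0800*17
y = 8.0800x - 123.3600

y = 8.0800x - 123.3600


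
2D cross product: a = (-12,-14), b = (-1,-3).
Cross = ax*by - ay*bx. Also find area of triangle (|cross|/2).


cross = -12*(-3) + 14*(-1) = 36 - 14 = 22
Triangle area = |22|/2 = 22/2 = 11.0000

cross = 22, triangle area = 11.0000


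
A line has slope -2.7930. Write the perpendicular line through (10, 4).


Perpendicular slope = -1/m1 = -1/(-2.7930) = 0.3580
b2 = y0 - m2*x0 = 4 + 10/(-2.7930) = 4 - 3.5804 = 0.4196

y = 0.3580x + 0.4196


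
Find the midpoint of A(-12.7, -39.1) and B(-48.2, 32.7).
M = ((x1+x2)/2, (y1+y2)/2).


Mx = (-12.7 - 48.2)/2 = -60.9/2 = -30.4500
My = (-39.1 + 32.7)/2 = -6.4/2 = -3.2000

(-30.4500, -3.2000)


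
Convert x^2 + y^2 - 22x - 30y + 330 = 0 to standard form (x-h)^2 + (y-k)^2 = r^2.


h = -D/2 = 22/2 = 11
k = -E/2 = 30/2 = 15
r^2 = h^2 + k^2 - F = 121 + 225 - 330 = 16
r = 4

Center (11, 15), radius = 4


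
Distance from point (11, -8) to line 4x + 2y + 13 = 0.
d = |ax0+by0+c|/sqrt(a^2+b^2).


|4*11 + 2*(-8) + 13| = |41| = 41
sqrt(16 + 4) = sqrt(20) = 4.4721
d = 41/sqrt(20) = 9.1679

9.1679


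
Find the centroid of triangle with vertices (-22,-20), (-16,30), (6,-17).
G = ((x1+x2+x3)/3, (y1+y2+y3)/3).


Gx = (-22- 16+6)/3 = -32/3 = -10.6667
Gy = (-20+30- 17)/3 = -7/3 = -2.3333

G = (-10.6667, -2.3333)


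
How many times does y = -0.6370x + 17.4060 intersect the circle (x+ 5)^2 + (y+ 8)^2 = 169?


Substitute y = -0.6370x + 17.4060: (x+ 5)^2 + (-0.6370x+17.4060+ 8)^2 = 169
Expand to Ax^2 + Bx + C = 0, where b-k = 25.406
A = 1+m^2 = 1.405769
B = 2(m(b-k) - h) = 2(-0.6370*25.406 + 5) = -22.367244
C = h^2 + (b-k)^2 - r^2 = 25 + 645.464836 - 169 = 501.464836
disc = B^2-4AC = 500.2936 - 2819.7749 = -2319.4813
disc < 0

0 intersection points


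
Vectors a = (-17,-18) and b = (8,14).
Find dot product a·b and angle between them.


a·b = -17*8 - 18*14 = -136 - 252 = -388
|a| = sqrt(289+324) = 24.7588
|b| = sqrt(64+196) = 16.1245
cos(theta) = -388/(sqrt(613)*sqrt(260)) = -388/sqrt(159380) = -0.971885
theta = arccos(-388/sqrt(159380)) = 166.3815 degrees

a·b = -388, theta = 166.3815 deg


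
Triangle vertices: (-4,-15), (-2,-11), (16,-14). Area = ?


-4*(-11+ 14) = -12
-2*(-14+ 15) = -2
16*(-15+ 11) = -64
sum = -78
Area = |-78|/2 = 39.0000

39.0000 sq units


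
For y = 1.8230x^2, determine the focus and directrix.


a = 1.8230
1/(4a) = 0.1371
Focus = (0, 0.1371)
Directrix: y = -0.1371

Focus = (0, 0.1371), Directrix: y = -0.1371


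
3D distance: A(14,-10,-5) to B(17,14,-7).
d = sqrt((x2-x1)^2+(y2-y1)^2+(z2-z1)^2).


dx=3, dy=24, dz=-2
d = sqrt(9+576+4) = sqrt(589) = 24.2693

24.2693


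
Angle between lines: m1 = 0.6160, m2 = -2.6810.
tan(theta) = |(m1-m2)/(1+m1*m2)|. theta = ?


m1-m2 = 3.297
1+m1*m2 = -0.651496
tan(theta) = |3.297/(-0.651496)| = 5.060660
theta = arctan(|3.297/(-0.651496)|) = 78.8222 degrees (acute angle)

78.8222 degrees


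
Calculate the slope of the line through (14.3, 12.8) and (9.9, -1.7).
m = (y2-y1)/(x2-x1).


dy = -1.7 - 12.8 = -14.5
dx = 9.9 - 14.3 = -4.4
m = -14.5/(-4.4) = 3.2955

m = 3.2955


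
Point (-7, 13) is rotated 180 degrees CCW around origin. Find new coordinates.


cos(180) = -1, sin(180) = 0
x' = -7*(-1) - 13*0 = 7
y' = -7*0 + 13*(-1) = -13

(7, -13)


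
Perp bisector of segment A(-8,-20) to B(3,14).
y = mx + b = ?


Midpoint = (-2.5, -3)
Slope of AB = dy/dx = 34/11 = 3.0909
Perp slope = -dx/dy = -11/34 = -0.3235
b = My - (perp slope)*Mx = -3 + (11*(-2.5))/34 = -3 - 0.8088 = -3.8088

y = -0.3235x - 3.8088


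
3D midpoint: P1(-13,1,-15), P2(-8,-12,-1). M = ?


Mx = (-13- 8)/2 = -10.5000
My = (1- 12)/2 = -5.5000
Mz = (-15- 1)/2 = -8.0000

M = (-10.5000, -5.5000, -8.0000)


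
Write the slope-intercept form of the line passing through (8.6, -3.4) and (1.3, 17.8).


m = (21.2)/(-7.3) = -2.9041
b = y1 - m*x1 = -3.4 - (21.2*8.6)/(-7.3) = -3.4 + 24.9753 = 21.5753

y = -2.9041x + 21.5753


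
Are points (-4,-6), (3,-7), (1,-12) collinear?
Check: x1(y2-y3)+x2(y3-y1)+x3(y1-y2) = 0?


-4*(-7+ 12) + 3*(-12+ 6) + 1*(-6+ 7)
= -20 - 18 + 1 = -37

No, not collinear (determinant = -37)


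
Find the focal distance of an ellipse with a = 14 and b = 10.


c^2 = 14^2 - 10^2 = 196 - 100 = 96
c = sqrt(96) = 9.7980

c = 9.7980


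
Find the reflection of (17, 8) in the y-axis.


Reflection rule for y-axis: (-x, y)
(17, 8) -> (-17, 8)

(-17, 8)


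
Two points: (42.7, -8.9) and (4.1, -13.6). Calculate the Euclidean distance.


dx = 4.1 - 42.7 = -38.6
dy = -13.6 + 8.9 = -4.7
d = sqrt(1489.96 + 22.09) = sqrt(1512.05) = 38.8851

38.8851


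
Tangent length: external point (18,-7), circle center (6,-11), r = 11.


d = sqrt((18-6)^2 + (-7+ 11)^2) = sqrt(144+16) = 12.6491
L = sqrt(160.0000 - 121) = sqrt(39.0000) = 6.2450

6.2450


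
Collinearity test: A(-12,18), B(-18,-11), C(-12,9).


-12*(-11-9) - 18*(9-18) - 12*(18+ 11)
= 240 + 162 - 348 = 54

No, not collinear (determinant = 54)


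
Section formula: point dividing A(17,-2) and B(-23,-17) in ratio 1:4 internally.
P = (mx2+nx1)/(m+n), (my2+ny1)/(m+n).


Px = (1*(-23) + 4*17)/5 = 45/5 = 9.0000
Py = (1*(-17) + 4*(-2))/5 = -25/5 = -5.0000

P = (9.0000, -5.0000)


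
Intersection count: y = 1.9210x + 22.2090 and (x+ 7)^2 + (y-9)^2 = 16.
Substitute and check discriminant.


Substitute y = 1.9210x + 22.2090: (x+ 7)^2 + (1.9210x+22.2090-9)^2 = 16
Expand to Ax^2 + Bx + C = 0, where b-k = 13.209
A = 1+m^2 = 4.690241
B = 2(m(b-k) - h) = 2(1.9210*13.209 + 7) = 64.748978
C = h^2 + (b-k)^2 - r^2 = 49 + 174.477681 - 16 = 207.477681
disc = B^2-4AC = 4192.4302 - 3892.4813 = 299.9489
disc > 0

2 intersection points


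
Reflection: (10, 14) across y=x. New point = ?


Reflection rule for y=x: (y, x)
(10, 14) -> (14, 10)

(14, 10)


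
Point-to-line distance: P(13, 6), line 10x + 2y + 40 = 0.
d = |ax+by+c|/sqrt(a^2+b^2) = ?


|10*13 + 2*6 + 40| = |182| = 182
sqrt(100 + 4) = sqrt(104) = 10.1980
d = 182/sqrt(104) = 17.8466

17.8466


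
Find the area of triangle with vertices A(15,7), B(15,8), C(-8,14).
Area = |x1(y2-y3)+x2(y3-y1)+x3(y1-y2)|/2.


15*(8-14) = -90
15*(14-7) = 105
-8*(7-8) = 8
sum = 23
Area = |23|/2 = 11.5000

11.5000 sq units


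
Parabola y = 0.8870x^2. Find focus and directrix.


a = 0.8870
1/(4a) = 0.2818
Focus = (0, 0.2818)
Directrix: y = -0.2818

Focus = (0, 0.2818), Directrix: y = -0.2818


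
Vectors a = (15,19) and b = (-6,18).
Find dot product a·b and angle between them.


a·b = 15*(-6) + 19*18 = -90 + 342 = 252
|a| = sqrt(225+361) = 24.2074
|b| = sqrt(36+324) = 18.9737
cos(theta) = 252/(sqrt(586)*sqrt(360)) = 252/sqrt(210960) = 0.548656
theta = arccos(252/sqrt(210960)) = 56.7251 degrees

a·b = 252, theta = 56.7251 deg


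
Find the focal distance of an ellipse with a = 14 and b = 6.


c^2 = 14^2 - 6^2 = 196 - 36 = 160
c = sqrt(160) = 12.6491

c = 12.6491


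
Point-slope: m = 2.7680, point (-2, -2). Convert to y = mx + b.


y + 2 = 2.7680(x + 2)
y = 2.7680x - 2 - 2.7680*(-2)
y = 2.7680x + 3.5360

y = 2.7680x + 3.5360


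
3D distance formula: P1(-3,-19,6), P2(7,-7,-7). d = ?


dx=10, dy=12, dz=-13
d = sqrt(100+144+169) = sqrt(413) = 20.3224

20.3224


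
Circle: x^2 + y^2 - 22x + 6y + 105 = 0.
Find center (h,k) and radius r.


h = -D/2 = 22/2 = 11
k = -E/2 = -6/2 = -3
r^2 = h^2 + k^2 - F = 121 + 9 - 105 = 25
r = 5

Center (11, -3), radius = 5


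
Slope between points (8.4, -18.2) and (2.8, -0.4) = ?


dy = -0.4 + 18.2 = 17.8
dx = 2.8 - 8.4 = -5.6
m = 17.8/(-5.6) = -3.1786

m = -3.1786


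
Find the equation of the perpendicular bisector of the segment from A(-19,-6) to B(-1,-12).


Midpoint = (-10, -9)
Slope of AB = dy/dx = -6/18 = -0.3333
Perp slope = -dx/dy = 18/6 = 3.0000
b = My - (perp slope)*Mx = -9 + (18*(-10))/(-6) = -9 + 30.0000 = 21.0000

y = 3.0000x + 21.0000


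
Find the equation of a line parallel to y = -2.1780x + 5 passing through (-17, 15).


Parallel lines have equal slopes.
m2 = -2.1780
b2 = 15 + 2.1780*(-17) = -22.0260

y = -2.1780x - 22.0260


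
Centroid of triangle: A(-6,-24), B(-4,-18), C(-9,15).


Gx = (-6- 4- 9)/3 = -19/3 = -6.3333
Gy = (-24- 18+15)/3 = -27/3 = -9.0000

G = (-6.3333, -9.0000)


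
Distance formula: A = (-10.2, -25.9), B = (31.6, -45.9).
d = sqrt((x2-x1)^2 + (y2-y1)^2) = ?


dx = 31.6 + 10.2 = 41.8
dy = -45.9 + 25.9 = -20.0
d = sqrt(1747.24 + 400.0) = sqrt(2147.24) = 46.3383

46.3383


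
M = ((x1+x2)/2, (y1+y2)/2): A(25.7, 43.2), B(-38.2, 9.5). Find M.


Mx = (25.7 - 38.2)/2 = -12.5/2 = -6.2500
My = (43.2 + 9.5)/2 = 52.7/2 = 26.3500

(-6.2500, 26.3500)


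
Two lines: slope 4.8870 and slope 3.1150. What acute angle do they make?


m1-m2 = 1.772
1+m1*m2 = 16.223005
tan(theta) = |1.772/16.223005| = 0.109228
theta = arctan(|1.772/16.223005|) = 6.2336 degrees (acute angle)

6.2336 degrees


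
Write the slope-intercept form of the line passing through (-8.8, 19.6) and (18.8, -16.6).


m = (-36.2)/(27.6) = -1.3116
b = y1 - m*x1 = 19.6 - (-36.2*(-8.8))/(27.6) = 19.6 - 11.5420 = 8.0580

y = -1.3116x + 8.0580


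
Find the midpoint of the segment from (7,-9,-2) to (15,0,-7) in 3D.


Mx = (7+15)/2 = 11.0000
My = (-9+0)/2 = -4.5000
Mz = (-2- 7)/2 = -4.5000

M = (11.0000, -4.5000, -4.5000)


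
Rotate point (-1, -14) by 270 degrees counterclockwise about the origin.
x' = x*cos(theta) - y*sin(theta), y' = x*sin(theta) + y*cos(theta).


cos(270) = 0, sin(270) = -1
x' = -1*0 + 14*(-1) = -14
y' = -1*(-1) - 14*0 = 1

(-14, 1)


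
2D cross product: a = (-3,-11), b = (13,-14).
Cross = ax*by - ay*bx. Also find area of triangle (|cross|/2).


cross = -3*(-14) + 11*13 = 42 + 143 = 185
Triangle area = |185|/2 = 185/2 = 92.5000

cross = 185, triangle area = 92.5000


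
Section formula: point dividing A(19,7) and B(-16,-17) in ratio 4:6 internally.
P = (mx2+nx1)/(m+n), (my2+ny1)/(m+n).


Px = (4*(-16) + 6*19)/10 = 50/10 = 5.0000
Py = (4*(-17) + 6*7)/10 = -26/10 = -2.6000

P = (5.0000, -2.6000)


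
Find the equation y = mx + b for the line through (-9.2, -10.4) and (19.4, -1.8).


m = (8.6)/(28.6) = 0.3007
b = y1 - m*x1 = -10.4 - (8.6*(-9.2))/(28.6) = -10.4 + 2.7664 = -7.6336

y = 0.3007x - 7.6336


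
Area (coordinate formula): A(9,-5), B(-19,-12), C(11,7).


9*(-12-7) = -171
-19*(7+ 5) = -228
11*(-5+ 12) = 77
sum = -322
Area = |-322|/2 = 161.0000

161.0000 sq units


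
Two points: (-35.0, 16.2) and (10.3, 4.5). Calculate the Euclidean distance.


dx = 10.3 + 35.0 = 45.3
dy = 4.5 - 16.2 = -11.7
d = sqrt(2052.09 + 136.89) = sqrt(2188.98) = 46.7865

46.7865


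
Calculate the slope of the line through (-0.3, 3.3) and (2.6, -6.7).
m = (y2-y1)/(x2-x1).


dy = -6.7 - 3.3 = -10.0
dx = 2.6 + 0.3 = 2.9
m = -10.0/2.9 = -3.4483

m = -3.4483


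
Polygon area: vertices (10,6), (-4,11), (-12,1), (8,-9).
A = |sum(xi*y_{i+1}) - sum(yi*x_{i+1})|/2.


sum(xi*y_{i+1}) = 10*11 - 4*1 - 12*(-9) + 8*6 = 262
sum(yi*x_{i+1}) = 6*(-4) + 11*(-12) + 1*8 - 9*10 = -238
Area = |262 + 238|/2 = 500/2 = 250.0000

250.0000 sq units


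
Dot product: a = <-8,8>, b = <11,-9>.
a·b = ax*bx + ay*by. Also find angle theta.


a·b = -8*11 + 8*(-9) = -88 - 72 = -160
|a| = sqrt(64+64) = 11.3137
|b| = sqrt(121+81) = 14.2127
cos(theta) = -160/(sqrt(128)*sqrt(202)) = -160/sqrt(25856) = -0.995037
theta = arccos(-160/sqrt(25856)) = 174.2894 degrees

a·b = -160, theta = 174.2894 deg


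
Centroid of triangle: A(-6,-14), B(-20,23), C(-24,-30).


Gx = (-6- 20- 24)/3 = -50/3 = -16.6667
Gy = (-14+23- 30)/3 = -21/3 = -7.0000

G = (-16.6667, -7.0000)


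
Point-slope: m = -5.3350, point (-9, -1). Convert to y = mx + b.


y + 1 = -5.3350(x + 9)
y = -5.3350x - 1 + 5.3350*(-9)
y = -5.3350x - 49.0150

y = -5.3350x - 49.0150


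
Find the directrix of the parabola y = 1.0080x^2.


a = 1.0080
1/(4a) = 0.2480
directrix: y = -0.2480 = -0.2480

y = -0.2480


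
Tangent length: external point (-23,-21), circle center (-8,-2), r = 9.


d = sqrt((-23+ 8)^2 + (-21+ 2)^2) = sqrt(225+361) = 24.2074
L = sqrt(586.0000 - 81) = sqrt(505.0000) = 22.4722

22.4722


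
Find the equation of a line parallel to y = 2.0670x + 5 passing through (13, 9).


Parallel lines have equal slopes.
m2 = 2.0670
b2 = 9 - 2.0670*13 = -17.8710

y = 2.0670x - 17.8710


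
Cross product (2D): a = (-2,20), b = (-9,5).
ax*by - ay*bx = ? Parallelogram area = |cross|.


cross = -2*5 - 20*(-9) = -10 + 180 = 170
Parallelogram area = |170| = 170

cross = 170, parallelogram area = 170


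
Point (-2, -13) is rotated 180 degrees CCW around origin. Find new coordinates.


cos(180) = -1, sin(180) = 0
x' = -2*(-1) + 13*0 = 2
y' = -2*0 - 13*(-1) = 13

(2, 13)


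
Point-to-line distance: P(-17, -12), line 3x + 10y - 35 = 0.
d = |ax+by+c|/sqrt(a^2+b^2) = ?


|3*(-17) + 10*(-12) - 35| = |-206| = 206
sqrt(9 + 100) = sqrt(109) = 10.4403
d = 206/sqrt(109) = 19.7312

19.7312


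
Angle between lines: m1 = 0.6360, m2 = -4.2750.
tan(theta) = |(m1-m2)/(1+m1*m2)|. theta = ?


m1-m2 = 4.911
1+m1*m2 = -1.7189
tan(theta) = |4.911/(-1.7189)| = 2.857060
theta = arctan(|4.911/(-1.7189)|) = 70.7094 degrees (acute angle)

70.7094 degrees


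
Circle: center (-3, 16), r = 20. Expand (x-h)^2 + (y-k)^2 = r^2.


(x+ 3)^2 + (y-16)^2 = 20^2
D = -2h = 6, E = -2k = -32
F = h^2+k^2-r^2 = 9+256-400 = -135

x^2 + y^2 + 6x - 32y - 135 = 0


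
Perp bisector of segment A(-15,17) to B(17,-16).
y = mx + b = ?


Midpoint = (1, 0.5)
Slope of AB = dy/dx = -33/32 = -1.0312
Perp slope = -dx/dy = 32/33 = 0.9697
b = My - (perp slope)*Mx = 0.5 + (32*1)/(-33) = 0.5 - 0.9697 = -0.4697

y = 0.9697x - 0.4697


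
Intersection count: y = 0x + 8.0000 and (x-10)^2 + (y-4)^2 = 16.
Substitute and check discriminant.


Substitute y = 0x + 8.0000: (x-10)^2 + (0x+8.0000-4)^2 = 16
Expand to Ax^2 + Bx + C = 0, where b-k = 4
A = 1+m^2 = 1
B = 2(m(b-k) - h) = 2(0*4 - 10) = -20
C = h^2 + (b-k)^2 - r^2 = 100 + 16 - 16 = 100
disc = B^2-4AC = 400.0000 - 400.0000 = 0
disc = 0

1 intersection point (tangent)


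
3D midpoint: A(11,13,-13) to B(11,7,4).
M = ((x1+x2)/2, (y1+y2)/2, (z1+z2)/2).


Mx = (11+11)/2 = 11.0000
My = (13+7)/2 = 10.0000
Mz = (-13+4)/2 = -4.5000

M = (11.0000, 10.0000, -4.5000)


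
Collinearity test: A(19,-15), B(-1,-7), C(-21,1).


19*(-7-1) - 1*(1+ 15) - 21*(-15+ 7)
= -152 - 16 + 168 = 0

Yes, collinear (determinant = 0)
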